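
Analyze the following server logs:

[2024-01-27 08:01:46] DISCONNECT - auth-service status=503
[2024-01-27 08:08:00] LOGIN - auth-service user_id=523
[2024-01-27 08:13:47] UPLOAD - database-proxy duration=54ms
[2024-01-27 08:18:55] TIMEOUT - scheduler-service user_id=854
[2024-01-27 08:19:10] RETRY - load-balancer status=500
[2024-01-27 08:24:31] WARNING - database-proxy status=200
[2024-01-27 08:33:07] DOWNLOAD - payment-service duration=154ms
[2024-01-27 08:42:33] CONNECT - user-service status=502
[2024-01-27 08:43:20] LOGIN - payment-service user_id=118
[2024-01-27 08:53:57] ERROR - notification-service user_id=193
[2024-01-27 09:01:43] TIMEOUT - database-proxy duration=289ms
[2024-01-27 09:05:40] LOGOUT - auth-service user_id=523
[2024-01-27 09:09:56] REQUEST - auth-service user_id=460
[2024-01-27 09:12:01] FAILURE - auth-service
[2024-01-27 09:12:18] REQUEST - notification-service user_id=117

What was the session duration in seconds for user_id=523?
3460

To calculate session duration:

1. Find LOGIN event for user_id=523: 2024-01-27 08:08:00
2. Find LOGOUT event for user_id=523: 2024-01-27 09:05:40
3. Session duration: 2024-01-27 09:05:40 - 2024-01-27 08:08:00 = 3460 seconds (57 minutes)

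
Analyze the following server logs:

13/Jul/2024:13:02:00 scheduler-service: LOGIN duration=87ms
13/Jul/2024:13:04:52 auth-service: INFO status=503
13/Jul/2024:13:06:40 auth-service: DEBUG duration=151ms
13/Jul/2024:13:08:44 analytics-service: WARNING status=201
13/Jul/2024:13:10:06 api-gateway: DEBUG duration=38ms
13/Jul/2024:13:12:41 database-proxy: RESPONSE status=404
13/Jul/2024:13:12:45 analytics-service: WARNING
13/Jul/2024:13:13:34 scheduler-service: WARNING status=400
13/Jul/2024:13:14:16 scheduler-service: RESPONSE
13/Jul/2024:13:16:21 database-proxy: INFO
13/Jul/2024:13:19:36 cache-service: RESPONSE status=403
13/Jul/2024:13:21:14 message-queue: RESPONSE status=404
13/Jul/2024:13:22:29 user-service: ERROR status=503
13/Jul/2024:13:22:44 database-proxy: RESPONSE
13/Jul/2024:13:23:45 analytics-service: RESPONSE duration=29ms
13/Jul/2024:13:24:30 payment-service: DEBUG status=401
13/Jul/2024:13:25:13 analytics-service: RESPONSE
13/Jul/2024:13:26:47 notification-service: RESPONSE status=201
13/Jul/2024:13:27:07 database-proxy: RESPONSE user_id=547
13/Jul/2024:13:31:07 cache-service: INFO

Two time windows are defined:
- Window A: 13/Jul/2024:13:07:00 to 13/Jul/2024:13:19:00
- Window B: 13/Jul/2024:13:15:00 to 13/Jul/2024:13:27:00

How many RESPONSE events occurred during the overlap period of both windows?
0

To find overlap events:

1. Window A: 13/Jul/2024:13:07:00 to 13/Jul/2024:13:19:00
2. Window B: 13/Jul/2024:13:15:00 to 13/Jul/2024:13:27:00
3. Overlap period: 13/Jul/2024:13:15:00 to 13/Jul/2024:13:19:00
4. Count RESPONSE events in overlap: 0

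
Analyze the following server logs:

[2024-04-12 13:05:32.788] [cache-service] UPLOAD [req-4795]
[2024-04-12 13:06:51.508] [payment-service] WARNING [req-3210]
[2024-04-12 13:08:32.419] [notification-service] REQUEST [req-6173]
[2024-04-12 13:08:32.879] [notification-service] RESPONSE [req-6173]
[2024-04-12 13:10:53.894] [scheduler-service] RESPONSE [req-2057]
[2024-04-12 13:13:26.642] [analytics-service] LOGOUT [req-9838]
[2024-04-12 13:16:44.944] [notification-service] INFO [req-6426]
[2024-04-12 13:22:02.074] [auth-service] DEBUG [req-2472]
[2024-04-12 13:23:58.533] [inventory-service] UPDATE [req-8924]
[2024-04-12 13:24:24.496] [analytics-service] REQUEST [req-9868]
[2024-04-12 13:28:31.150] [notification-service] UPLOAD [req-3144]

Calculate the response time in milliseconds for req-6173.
460

To calculate latency:

1. Find REQUEST with id req-6173: 2024-04-12 13:08:32.419
2. Find RESPONSE with id req-6173: 2024-04-12 13:08:32.879
3. Latency: 2024-04-12 13:08:32.879 - 2024-04-12 13:08:32.419 = 460ms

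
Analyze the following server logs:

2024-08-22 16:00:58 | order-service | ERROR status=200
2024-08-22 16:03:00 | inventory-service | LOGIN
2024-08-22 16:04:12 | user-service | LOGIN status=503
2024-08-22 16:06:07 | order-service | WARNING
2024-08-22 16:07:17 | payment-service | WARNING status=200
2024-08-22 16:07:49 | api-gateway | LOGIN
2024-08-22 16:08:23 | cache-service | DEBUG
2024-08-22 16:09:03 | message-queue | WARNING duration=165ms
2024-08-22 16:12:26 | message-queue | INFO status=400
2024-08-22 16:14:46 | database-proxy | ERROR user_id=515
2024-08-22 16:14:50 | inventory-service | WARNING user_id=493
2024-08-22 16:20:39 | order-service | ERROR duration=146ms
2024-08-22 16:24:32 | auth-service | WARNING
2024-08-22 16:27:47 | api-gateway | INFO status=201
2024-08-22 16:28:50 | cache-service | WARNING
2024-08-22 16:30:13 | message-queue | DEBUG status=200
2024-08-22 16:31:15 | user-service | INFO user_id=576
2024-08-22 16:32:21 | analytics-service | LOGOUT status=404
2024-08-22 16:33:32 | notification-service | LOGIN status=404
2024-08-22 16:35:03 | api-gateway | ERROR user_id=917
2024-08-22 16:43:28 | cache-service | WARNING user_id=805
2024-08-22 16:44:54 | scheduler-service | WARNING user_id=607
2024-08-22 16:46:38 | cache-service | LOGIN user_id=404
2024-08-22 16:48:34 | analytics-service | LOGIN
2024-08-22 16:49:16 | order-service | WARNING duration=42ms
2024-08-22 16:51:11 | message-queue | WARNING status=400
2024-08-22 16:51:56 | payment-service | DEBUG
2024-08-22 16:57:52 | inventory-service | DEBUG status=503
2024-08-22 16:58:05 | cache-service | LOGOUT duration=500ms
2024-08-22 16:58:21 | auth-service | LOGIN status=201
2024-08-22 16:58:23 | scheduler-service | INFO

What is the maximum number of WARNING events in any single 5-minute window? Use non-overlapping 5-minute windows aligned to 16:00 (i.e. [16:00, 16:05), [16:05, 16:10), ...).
3

To find the burst window:

1. Divide the log period into non-overlapping 5-minute windows starting at 16:00
2. Count WARNING events in each window
3. Find the window with maximum count
4. Maximum events in a window: 3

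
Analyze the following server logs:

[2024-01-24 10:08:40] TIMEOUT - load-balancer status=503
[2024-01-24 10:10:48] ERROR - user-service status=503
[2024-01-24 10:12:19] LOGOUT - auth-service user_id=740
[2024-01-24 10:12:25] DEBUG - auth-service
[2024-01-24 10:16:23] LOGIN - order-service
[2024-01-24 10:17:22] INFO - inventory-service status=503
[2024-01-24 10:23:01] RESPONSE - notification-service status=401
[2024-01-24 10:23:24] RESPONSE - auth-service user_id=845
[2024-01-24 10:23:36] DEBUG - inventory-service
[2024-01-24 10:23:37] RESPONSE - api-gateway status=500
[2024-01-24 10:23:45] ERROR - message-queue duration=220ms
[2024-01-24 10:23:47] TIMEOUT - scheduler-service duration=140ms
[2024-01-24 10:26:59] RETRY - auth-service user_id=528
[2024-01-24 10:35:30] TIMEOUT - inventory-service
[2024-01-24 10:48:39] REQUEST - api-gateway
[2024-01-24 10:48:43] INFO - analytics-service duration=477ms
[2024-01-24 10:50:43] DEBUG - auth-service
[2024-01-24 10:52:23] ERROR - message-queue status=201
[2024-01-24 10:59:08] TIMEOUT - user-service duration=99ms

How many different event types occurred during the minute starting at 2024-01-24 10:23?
4

To count unique event types:

1. Filter events in the minute starting at 2024-01-24 10:23
2. Extract event types from matching entries
3. Count unique types: 4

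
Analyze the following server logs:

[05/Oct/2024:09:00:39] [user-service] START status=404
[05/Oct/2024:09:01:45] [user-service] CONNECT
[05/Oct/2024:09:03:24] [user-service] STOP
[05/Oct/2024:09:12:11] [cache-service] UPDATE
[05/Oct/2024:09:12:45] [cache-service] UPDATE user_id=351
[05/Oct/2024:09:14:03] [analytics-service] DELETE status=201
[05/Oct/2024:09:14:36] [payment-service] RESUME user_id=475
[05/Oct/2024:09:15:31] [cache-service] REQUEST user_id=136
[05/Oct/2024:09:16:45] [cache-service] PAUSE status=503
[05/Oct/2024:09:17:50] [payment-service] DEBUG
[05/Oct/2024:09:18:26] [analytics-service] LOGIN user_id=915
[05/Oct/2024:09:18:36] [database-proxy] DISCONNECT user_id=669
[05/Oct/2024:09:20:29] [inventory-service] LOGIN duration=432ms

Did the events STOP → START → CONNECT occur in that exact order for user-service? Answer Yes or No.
No

To verify sequence order:

1. Find all events in sequence STOP → START → CONNECT for user-service
2. Extract their timestamps
3. Check if timestamps are in ascending order
4. Result: No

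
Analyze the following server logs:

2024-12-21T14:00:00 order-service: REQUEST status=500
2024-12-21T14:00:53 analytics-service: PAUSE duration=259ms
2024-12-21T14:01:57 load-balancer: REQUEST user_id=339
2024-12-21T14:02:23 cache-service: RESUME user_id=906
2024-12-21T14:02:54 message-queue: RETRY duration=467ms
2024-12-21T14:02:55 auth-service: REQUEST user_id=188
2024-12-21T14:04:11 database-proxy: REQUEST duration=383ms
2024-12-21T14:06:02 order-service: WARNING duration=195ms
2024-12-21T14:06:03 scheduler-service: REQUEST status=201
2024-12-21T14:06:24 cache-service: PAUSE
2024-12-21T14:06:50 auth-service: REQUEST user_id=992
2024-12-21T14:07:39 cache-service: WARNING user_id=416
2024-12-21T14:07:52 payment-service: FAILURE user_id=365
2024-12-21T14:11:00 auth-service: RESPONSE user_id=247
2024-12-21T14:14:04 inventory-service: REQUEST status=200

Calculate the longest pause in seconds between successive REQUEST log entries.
434

To find the longest gap:

1. Extract all REQUEST events in chronological order
2. Calculate time differences between consecutive events
3. Find the maximum difference
4. Longest gap: 434 seconds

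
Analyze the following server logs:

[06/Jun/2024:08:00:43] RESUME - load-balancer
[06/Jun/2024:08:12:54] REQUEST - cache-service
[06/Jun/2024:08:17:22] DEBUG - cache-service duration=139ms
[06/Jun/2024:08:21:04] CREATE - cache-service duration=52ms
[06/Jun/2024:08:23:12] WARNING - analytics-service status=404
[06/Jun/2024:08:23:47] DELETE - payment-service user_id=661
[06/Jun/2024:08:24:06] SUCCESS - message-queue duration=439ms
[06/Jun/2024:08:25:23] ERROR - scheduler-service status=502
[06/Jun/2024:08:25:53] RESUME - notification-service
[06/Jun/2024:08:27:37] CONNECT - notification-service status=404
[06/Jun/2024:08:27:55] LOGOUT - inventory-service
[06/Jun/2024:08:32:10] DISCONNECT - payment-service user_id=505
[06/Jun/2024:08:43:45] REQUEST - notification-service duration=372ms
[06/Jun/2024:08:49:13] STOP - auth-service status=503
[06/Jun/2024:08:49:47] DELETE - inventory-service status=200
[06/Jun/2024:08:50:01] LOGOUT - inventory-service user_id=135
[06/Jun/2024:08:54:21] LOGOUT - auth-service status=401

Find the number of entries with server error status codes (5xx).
2

To find matching entries:

1. Pattern to match: server error status codes (5xx)
2. Scan each log entry for the pattern
3. Count matches: 2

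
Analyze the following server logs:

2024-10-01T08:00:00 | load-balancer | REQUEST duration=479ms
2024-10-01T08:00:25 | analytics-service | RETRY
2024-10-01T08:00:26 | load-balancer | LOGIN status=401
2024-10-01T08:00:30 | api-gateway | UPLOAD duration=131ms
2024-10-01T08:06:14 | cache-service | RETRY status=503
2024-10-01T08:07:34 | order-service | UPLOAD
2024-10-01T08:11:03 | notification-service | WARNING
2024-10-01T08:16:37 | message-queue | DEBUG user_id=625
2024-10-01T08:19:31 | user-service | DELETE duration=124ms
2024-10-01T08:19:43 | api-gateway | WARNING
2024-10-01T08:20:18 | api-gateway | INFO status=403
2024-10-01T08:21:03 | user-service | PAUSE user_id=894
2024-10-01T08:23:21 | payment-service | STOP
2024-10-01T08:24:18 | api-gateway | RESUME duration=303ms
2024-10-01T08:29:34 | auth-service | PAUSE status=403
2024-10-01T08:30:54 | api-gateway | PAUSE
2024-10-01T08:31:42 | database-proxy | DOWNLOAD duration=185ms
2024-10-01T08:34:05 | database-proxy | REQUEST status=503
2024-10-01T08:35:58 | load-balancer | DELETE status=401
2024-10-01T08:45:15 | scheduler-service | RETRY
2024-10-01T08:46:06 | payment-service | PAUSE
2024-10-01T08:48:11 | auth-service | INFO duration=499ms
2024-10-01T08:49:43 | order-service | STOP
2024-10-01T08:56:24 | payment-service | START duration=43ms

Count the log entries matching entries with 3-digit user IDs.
2

To find matching entries:

1. Pattern to match: entries with 3-digit user IDs
2. Scan each log entry for the pattern
3. Count matches: 2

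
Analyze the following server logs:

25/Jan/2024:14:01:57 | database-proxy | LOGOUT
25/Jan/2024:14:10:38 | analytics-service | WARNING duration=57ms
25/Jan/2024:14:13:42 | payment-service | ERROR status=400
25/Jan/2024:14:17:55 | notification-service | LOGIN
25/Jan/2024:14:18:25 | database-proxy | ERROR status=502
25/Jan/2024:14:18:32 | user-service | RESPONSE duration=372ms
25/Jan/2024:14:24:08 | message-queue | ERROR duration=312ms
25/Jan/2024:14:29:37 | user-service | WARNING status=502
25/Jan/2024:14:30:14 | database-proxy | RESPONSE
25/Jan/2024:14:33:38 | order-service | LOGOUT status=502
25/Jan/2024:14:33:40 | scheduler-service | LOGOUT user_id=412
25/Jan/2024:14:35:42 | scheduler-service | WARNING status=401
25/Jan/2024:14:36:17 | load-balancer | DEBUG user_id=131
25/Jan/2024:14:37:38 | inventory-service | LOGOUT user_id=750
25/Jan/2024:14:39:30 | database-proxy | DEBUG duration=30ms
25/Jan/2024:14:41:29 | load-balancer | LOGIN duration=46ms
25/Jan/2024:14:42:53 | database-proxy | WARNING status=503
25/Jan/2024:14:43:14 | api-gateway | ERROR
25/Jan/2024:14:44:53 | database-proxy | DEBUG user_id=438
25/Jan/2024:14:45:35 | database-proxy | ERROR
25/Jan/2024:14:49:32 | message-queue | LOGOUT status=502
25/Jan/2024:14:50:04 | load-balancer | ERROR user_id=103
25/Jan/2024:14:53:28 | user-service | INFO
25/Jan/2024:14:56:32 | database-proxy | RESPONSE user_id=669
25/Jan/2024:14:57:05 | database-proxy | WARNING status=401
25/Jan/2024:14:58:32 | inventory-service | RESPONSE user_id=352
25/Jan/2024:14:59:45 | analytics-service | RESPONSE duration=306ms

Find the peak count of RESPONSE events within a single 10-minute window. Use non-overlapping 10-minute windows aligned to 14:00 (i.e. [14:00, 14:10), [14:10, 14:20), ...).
3

To find the burst window:

1. Divide the log period into non-overlapping 10-minute windows starting at 14:00
2. Count RESPONSE events in each window
3. Find the window with maximum count
4. Maximum events in a window: 3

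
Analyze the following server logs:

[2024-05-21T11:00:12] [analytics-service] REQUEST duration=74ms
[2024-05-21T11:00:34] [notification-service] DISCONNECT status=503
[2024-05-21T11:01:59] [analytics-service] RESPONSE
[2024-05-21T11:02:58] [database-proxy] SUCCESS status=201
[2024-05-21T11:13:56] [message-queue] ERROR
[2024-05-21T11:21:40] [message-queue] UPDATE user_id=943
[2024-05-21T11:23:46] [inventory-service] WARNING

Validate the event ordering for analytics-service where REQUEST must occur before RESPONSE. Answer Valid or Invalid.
Valid

To validate ordering:

1. Required order: REQUEST → RESPONSE
2. Rule: REQUEST must occur before RESPONSE
3. Check actual order of events for analytics-service
4. Result: Valid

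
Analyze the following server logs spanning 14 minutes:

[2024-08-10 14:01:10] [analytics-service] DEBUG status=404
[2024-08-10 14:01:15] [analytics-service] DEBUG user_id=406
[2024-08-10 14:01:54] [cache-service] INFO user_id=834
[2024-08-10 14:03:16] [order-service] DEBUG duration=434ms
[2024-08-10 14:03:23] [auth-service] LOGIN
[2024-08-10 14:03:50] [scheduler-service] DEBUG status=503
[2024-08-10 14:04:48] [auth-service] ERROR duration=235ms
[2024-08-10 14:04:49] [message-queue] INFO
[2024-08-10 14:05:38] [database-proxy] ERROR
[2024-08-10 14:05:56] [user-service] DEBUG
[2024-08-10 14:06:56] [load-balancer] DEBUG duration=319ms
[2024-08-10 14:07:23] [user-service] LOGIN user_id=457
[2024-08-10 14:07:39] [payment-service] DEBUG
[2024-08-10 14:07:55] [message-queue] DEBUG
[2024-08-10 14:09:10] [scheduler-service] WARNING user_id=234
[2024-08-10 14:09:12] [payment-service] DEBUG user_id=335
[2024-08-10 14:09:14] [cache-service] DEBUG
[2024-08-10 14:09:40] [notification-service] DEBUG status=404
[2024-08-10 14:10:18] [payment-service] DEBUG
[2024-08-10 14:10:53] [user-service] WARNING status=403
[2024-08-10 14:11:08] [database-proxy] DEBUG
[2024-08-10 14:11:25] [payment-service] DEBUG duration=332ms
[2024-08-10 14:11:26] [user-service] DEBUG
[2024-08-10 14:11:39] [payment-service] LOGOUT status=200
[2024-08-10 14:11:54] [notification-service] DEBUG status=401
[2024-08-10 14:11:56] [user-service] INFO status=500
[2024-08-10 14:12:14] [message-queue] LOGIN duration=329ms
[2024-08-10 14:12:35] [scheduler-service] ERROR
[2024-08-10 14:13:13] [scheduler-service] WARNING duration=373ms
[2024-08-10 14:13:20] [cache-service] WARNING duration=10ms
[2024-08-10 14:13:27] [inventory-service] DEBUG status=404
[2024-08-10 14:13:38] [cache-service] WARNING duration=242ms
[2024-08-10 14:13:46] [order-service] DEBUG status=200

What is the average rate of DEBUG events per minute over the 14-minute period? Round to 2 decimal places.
1.29

To calculate the rate:

1. Count total DEBUG events: 18
2. Total time period: 14 minutes
3. Rate = 18 / 14 = 1.29 events per minute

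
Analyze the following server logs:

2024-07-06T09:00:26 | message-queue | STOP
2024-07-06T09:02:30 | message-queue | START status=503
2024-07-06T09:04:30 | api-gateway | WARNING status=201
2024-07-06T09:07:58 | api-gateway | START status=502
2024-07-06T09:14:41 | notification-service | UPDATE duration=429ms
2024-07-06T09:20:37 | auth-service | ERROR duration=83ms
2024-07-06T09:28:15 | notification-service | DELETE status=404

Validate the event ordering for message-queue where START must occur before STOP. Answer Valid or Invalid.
Invalid

To validate ordering:

1. Required order: START → STOP
2. Rule: START must occur before STOP
3. Check actual order of events for message-queue
4. Result: Invalid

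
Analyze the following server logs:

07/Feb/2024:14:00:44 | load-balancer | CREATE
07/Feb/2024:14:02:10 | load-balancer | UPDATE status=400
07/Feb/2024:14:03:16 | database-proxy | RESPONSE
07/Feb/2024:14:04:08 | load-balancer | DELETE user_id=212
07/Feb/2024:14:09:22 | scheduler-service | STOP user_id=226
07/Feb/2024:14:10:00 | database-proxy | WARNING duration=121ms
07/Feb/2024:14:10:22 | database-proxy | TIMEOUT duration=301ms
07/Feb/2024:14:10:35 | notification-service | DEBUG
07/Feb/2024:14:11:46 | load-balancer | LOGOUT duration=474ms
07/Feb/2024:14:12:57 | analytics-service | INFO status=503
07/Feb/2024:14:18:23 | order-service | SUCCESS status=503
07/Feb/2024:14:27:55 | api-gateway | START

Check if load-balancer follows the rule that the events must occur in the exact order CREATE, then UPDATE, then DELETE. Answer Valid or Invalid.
Valid

To validate ordering:

1. Required order: CREATE → UPDATE → DELETE
2. Rule: the events must occur in the exact order CREATE, then UPDATE, then DELETE
3. Check actual order of events for load-balancer
4. Result: Valid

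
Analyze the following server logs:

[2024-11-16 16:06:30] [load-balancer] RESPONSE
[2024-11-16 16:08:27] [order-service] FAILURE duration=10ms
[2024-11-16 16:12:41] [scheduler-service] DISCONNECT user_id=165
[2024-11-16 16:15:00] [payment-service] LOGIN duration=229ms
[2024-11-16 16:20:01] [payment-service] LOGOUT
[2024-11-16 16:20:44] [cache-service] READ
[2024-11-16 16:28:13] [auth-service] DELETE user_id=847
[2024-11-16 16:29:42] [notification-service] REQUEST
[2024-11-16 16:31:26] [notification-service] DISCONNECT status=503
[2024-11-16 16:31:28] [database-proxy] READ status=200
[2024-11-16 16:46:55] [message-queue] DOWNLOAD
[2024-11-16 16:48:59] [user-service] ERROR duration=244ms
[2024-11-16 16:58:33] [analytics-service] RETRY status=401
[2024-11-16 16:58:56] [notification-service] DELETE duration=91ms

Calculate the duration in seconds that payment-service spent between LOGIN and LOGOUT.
301

To calculate state duration:

1. Find LOGIN event for payment-service: 2024-11-16 16:15:00
2. Find LOGOUT event for payment-service: 2024-11-16 16:20:01
3. Calculate duration: 2024-11-16 16:20:01 - 2024-11-16 16:15:00 = 301 seconds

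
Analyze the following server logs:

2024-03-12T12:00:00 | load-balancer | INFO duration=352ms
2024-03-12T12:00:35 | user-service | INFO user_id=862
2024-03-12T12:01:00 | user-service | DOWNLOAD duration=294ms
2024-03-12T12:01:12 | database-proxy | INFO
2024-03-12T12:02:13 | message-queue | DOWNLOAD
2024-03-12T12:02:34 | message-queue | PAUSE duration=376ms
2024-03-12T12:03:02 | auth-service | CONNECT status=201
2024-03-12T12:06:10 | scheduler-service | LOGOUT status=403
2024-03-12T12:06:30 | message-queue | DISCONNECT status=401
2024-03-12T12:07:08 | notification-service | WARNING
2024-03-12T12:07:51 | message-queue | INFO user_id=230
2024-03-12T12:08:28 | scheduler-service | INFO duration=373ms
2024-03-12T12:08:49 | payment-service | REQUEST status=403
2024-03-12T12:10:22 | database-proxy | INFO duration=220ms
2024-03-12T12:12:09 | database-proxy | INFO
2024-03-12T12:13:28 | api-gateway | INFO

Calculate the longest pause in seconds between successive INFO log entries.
399

To find the longest gap:

1. Extract all INFO events in chronological order
2. Calculate time differences between consecutive events
3. Find the maximum difference
4. Longest gap: 399 seconds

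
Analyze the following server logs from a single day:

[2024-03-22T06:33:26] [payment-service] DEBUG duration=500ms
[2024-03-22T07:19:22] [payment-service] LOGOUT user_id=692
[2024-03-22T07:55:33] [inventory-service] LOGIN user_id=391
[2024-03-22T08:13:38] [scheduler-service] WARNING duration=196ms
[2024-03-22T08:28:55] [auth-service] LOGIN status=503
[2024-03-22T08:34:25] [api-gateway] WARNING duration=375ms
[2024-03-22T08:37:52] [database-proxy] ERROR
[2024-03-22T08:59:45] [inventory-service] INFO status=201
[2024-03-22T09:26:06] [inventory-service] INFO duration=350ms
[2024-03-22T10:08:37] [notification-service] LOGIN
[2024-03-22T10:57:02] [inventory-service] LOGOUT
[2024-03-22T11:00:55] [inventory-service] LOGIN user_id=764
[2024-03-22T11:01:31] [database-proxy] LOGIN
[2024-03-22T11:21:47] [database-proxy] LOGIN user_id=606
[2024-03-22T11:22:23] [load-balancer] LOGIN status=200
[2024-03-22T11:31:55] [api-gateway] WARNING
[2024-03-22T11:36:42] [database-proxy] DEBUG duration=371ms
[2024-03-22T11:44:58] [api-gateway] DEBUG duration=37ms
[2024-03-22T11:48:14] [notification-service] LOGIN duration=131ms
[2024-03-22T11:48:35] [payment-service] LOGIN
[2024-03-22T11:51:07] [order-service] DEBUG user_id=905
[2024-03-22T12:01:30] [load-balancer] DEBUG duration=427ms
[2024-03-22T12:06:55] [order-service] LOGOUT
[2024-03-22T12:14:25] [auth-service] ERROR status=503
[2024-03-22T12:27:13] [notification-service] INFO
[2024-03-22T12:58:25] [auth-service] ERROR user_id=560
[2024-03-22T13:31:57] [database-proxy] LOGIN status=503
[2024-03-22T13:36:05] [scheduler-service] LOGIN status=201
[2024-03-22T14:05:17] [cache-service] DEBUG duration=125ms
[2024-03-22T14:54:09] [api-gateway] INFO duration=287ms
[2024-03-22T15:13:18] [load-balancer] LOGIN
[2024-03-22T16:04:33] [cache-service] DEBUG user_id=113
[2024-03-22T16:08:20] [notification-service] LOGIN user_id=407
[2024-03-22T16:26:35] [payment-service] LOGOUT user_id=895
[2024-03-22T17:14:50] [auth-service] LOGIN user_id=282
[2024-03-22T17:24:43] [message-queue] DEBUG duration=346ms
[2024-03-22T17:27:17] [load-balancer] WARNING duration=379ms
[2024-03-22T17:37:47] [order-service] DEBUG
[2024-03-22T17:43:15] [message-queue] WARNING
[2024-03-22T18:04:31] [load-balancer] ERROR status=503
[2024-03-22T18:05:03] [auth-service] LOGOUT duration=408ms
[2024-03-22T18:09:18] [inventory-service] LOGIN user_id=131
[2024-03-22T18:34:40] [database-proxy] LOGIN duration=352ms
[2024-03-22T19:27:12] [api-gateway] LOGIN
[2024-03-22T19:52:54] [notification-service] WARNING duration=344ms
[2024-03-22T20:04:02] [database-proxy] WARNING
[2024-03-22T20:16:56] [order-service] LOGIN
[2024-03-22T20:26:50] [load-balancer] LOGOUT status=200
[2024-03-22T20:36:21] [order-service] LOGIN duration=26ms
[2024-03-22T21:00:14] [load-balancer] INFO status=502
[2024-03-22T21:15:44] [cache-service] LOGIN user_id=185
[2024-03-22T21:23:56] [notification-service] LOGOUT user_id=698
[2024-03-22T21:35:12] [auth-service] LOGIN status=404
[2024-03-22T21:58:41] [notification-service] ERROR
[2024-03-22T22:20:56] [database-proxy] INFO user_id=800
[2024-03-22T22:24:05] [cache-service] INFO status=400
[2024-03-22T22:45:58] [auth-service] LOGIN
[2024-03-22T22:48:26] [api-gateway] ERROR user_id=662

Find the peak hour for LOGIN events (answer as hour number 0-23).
11

To find the peak hour:

1. Group all LOGIN events by hour
2. Count events in each hour
3. Find hour with maximum count
4. Peak hour: 11 (with 6 events)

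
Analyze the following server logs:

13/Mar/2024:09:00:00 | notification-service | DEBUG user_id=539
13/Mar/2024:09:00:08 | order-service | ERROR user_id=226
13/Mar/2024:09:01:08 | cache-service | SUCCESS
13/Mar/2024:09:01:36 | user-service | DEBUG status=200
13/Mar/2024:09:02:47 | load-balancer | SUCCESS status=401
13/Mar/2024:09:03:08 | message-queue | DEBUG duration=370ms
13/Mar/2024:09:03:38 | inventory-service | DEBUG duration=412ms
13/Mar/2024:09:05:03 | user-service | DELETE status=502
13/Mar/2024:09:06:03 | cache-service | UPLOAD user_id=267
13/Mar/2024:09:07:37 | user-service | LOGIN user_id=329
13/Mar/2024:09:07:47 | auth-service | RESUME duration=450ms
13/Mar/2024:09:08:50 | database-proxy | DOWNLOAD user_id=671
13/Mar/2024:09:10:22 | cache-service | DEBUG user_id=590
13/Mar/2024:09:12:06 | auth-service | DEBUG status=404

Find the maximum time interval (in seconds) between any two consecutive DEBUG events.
404

To find the longest gap:

1. Extract all DEBUG events in chronological order
2. Calculate time differences between consecutive events
3. Find the maximum difference
4. Longest gap: 404 seconds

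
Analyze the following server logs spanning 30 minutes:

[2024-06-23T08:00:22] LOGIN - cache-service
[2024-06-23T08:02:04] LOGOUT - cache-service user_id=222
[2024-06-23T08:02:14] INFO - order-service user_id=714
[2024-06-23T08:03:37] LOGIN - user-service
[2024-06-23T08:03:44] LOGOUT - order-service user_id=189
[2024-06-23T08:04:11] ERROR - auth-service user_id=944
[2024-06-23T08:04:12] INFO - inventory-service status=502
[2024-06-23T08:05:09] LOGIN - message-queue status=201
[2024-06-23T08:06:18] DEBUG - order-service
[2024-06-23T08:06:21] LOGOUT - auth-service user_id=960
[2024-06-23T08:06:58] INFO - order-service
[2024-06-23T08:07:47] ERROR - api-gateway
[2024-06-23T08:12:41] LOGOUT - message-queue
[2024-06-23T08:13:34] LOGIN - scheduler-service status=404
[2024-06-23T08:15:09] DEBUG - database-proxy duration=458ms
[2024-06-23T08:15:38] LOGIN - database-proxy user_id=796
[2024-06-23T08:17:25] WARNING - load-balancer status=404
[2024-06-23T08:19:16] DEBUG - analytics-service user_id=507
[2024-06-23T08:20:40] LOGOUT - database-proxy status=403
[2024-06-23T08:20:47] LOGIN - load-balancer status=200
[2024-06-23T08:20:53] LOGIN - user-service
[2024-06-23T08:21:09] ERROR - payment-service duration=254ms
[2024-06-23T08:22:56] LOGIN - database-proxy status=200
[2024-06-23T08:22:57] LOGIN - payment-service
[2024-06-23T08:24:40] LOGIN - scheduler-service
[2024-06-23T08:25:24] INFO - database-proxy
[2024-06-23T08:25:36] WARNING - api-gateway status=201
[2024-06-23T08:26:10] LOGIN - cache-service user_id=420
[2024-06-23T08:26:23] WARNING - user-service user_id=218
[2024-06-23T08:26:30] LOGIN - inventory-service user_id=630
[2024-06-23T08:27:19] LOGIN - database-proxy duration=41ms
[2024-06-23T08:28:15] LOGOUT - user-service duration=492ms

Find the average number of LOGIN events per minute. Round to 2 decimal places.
0.43

To calculate the rate:

1. Count total LOGIN events: 13
2. Total time period: 30 minutes
3. Rate = 13 / 30 = 0.43 events per minute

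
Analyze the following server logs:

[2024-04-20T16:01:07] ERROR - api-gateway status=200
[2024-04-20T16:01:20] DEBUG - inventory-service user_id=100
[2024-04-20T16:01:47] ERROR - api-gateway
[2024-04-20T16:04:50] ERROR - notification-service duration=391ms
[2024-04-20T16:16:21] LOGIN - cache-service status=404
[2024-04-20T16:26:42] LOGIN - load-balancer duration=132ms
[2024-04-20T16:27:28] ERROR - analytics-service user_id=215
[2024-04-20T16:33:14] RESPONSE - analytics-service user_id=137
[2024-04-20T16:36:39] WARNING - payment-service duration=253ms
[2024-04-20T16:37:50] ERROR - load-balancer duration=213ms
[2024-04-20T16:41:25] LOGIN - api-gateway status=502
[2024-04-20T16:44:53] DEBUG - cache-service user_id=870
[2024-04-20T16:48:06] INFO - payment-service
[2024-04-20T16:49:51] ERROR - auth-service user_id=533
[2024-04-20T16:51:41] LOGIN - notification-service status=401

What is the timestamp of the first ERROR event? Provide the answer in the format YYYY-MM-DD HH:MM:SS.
2024-04-20 16:01:07

To find the first event:

1. Filter for all ERROR events
2. Sort by timestamp
3. Select the first one
4. Timestamp: 2024-04-20 16:01:07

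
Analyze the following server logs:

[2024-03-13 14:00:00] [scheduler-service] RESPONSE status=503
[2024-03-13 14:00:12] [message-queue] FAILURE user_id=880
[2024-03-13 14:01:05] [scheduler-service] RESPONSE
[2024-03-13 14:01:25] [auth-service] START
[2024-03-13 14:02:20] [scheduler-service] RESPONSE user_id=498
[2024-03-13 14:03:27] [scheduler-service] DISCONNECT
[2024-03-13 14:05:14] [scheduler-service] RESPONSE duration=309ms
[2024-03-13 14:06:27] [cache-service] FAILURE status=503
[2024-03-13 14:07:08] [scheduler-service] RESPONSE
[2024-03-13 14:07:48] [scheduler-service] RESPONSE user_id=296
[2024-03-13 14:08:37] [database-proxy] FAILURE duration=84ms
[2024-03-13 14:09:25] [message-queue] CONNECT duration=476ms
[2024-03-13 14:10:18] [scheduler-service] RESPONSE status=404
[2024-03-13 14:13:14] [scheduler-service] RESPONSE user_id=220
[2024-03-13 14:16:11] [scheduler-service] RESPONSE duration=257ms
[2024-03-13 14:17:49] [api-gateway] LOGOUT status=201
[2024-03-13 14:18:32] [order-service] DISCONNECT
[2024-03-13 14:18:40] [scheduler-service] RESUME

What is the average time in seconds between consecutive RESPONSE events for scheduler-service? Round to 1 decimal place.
121.4

To calculate average interval:

1. Find all RESPONSE events for scheduler-service in order
2. Calculate time gaps between consecutive events
3. Compute mean of gaps: 971 / 8 = 121.4 seconds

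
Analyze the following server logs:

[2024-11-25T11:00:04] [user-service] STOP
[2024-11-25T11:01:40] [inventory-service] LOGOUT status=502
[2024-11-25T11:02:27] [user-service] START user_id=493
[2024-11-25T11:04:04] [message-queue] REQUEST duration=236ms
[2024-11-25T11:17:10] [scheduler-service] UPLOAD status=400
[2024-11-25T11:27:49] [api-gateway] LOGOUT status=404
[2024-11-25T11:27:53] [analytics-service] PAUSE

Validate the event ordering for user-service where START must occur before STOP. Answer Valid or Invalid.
Invalid

To validate ordering:

1. Required order: START → STOP
2. Rule: START must occur before STOP
3. Check actual order of events for user-service
4. Result: Invalid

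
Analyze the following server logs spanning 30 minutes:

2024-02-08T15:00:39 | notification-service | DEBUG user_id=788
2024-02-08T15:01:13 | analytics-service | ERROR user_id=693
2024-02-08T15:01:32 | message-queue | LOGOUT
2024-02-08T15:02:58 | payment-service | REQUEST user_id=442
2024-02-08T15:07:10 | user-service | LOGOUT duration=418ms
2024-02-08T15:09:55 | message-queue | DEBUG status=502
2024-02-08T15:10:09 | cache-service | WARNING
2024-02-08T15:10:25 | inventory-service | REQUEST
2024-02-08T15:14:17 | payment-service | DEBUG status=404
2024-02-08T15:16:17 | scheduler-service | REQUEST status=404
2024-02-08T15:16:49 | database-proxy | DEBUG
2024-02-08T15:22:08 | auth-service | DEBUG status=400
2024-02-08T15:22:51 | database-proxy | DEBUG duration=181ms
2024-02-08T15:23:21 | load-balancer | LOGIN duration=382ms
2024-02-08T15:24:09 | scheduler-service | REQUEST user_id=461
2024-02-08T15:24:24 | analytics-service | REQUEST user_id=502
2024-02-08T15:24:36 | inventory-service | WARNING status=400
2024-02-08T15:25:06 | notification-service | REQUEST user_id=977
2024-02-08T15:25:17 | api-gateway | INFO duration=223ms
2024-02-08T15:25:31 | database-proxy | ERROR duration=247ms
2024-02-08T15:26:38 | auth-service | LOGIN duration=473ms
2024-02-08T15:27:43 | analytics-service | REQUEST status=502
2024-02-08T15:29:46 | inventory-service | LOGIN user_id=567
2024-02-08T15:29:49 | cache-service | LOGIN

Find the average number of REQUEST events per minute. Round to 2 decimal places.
0.23

To calculate the rate:

1. Count total REQUEST events: 7
2. Total time period: 30 minutes
3. Rate = 7 / 30 = 0.23 events per minute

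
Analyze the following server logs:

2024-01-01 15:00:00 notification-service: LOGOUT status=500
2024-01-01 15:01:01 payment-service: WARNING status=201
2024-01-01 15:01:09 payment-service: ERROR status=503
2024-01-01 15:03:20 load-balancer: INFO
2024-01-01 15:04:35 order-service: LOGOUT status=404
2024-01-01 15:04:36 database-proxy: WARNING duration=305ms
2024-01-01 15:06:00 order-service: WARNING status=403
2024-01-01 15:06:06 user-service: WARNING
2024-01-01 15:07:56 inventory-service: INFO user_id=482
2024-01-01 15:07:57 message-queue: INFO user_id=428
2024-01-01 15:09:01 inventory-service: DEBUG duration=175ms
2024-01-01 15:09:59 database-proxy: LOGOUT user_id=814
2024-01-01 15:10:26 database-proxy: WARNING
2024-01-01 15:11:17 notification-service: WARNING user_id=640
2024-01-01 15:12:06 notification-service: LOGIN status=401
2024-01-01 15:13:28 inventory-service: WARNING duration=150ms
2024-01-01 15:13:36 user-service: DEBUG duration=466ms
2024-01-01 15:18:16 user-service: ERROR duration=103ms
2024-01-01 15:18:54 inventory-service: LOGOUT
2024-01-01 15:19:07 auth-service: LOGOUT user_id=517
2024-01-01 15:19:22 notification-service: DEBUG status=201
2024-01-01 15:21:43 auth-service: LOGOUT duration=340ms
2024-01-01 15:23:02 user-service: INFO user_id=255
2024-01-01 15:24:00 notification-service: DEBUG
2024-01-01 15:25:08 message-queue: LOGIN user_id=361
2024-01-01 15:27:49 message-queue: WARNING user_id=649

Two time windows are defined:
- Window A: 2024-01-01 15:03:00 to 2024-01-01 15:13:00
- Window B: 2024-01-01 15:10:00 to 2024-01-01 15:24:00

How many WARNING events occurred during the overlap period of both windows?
2

To find overlap events:

1. Window A: 2024-01-01 15:03:00 to 2024-01-01 15:13:00
2. Window B: 2024-01-01 15:10:00 to 2024-01-01 15:24:00
3. Overlap period: 2024-01-01 15:10:00 to 2024-01-01 15:13:00
4. Count WARNING events in overlap: 2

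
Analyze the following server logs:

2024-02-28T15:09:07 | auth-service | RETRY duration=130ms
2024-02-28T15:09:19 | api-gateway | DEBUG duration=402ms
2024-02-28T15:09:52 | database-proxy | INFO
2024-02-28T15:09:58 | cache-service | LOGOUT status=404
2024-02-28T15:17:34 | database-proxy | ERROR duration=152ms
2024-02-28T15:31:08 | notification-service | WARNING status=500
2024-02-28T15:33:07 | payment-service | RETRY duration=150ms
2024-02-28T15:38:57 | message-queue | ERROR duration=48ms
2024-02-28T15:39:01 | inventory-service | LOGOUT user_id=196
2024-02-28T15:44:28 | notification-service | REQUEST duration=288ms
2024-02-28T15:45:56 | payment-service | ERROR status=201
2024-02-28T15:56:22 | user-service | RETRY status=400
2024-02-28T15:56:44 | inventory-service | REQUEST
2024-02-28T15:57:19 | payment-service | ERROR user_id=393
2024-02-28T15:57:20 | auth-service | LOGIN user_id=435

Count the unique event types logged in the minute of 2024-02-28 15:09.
4

To count unique event types:

1. Filter events in the minute starting at 2024-02-28 15:09
2. Extract event types from matching entries
3. Count unique types: 4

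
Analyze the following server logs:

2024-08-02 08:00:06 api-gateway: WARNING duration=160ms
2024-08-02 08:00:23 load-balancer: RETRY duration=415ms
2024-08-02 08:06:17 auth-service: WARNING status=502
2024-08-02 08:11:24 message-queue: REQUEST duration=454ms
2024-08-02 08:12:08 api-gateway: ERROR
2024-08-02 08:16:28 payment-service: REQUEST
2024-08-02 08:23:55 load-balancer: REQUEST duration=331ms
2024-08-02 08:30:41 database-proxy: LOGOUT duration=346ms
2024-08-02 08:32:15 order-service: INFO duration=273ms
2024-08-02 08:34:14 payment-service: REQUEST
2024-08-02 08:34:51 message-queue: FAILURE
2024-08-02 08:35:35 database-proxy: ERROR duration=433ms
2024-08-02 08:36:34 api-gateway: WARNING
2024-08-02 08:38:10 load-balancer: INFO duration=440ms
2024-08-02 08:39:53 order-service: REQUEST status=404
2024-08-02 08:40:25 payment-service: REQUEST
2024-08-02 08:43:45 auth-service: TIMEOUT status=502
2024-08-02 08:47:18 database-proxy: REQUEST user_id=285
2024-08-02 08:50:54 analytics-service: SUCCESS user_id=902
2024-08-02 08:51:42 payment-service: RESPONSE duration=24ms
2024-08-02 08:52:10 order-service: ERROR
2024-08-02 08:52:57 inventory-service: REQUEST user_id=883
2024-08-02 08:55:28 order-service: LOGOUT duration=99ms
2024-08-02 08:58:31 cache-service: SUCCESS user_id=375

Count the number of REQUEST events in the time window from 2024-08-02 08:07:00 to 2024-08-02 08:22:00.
2

To count events in the time window:

1. Window boundaries: 2024-08-02 08:07:00 to 2024-08-02 08:22:00
2. Filter for REQUEST events within this window
3. Count matching events: 2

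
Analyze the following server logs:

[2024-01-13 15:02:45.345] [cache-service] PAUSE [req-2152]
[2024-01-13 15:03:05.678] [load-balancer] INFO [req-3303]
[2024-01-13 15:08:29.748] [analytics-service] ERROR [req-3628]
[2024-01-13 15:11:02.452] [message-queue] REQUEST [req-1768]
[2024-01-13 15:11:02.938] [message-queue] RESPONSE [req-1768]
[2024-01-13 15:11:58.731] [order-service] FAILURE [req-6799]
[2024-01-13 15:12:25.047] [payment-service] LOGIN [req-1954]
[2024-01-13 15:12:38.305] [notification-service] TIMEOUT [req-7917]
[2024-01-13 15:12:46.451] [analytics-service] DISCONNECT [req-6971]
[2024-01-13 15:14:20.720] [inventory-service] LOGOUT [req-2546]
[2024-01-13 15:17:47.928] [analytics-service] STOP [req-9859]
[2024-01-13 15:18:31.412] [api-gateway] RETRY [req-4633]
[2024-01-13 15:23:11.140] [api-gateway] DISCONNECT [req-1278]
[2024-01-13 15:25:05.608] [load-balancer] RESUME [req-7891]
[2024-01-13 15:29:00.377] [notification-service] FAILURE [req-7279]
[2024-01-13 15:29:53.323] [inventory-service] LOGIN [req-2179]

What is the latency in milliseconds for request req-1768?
486

To calculate latency:

1. Find REQUEST with id req-1768: 2024-01-13 15:11:02.452
2. Find RESPONSE with id req-1768: 2024-01-13 15:11:02.938
3. Latency: 2024-01-13 15:11:02.938 - 2024-01-13 15:11:02.452 = 486ms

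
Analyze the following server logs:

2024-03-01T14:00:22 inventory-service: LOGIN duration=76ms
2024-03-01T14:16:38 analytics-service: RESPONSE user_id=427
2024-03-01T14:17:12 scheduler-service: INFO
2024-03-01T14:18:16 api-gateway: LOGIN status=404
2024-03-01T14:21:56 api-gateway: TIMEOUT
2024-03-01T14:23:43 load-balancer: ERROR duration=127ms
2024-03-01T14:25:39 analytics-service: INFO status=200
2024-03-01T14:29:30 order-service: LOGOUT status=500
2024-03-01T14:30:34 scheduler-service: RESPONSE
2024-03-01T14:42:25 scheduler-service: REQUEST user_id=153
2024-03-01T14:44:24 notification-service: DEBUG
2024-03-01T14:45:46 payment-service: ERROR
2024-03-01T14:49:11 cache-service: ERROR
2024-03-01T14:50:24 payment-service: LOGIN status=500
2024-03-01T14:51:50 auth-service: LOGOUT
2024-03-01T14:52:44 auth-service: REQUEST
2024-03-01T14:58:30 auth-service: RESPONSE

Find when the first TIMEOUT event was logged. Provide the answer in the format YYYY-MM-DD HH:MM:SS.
2024-03-01 14:21:56

To find the first event:

1. Filter for all TIMEOUT events
2. Sort by timestamp
3. Select the first one
4. Timestamp: 2024-03-01 14:21:56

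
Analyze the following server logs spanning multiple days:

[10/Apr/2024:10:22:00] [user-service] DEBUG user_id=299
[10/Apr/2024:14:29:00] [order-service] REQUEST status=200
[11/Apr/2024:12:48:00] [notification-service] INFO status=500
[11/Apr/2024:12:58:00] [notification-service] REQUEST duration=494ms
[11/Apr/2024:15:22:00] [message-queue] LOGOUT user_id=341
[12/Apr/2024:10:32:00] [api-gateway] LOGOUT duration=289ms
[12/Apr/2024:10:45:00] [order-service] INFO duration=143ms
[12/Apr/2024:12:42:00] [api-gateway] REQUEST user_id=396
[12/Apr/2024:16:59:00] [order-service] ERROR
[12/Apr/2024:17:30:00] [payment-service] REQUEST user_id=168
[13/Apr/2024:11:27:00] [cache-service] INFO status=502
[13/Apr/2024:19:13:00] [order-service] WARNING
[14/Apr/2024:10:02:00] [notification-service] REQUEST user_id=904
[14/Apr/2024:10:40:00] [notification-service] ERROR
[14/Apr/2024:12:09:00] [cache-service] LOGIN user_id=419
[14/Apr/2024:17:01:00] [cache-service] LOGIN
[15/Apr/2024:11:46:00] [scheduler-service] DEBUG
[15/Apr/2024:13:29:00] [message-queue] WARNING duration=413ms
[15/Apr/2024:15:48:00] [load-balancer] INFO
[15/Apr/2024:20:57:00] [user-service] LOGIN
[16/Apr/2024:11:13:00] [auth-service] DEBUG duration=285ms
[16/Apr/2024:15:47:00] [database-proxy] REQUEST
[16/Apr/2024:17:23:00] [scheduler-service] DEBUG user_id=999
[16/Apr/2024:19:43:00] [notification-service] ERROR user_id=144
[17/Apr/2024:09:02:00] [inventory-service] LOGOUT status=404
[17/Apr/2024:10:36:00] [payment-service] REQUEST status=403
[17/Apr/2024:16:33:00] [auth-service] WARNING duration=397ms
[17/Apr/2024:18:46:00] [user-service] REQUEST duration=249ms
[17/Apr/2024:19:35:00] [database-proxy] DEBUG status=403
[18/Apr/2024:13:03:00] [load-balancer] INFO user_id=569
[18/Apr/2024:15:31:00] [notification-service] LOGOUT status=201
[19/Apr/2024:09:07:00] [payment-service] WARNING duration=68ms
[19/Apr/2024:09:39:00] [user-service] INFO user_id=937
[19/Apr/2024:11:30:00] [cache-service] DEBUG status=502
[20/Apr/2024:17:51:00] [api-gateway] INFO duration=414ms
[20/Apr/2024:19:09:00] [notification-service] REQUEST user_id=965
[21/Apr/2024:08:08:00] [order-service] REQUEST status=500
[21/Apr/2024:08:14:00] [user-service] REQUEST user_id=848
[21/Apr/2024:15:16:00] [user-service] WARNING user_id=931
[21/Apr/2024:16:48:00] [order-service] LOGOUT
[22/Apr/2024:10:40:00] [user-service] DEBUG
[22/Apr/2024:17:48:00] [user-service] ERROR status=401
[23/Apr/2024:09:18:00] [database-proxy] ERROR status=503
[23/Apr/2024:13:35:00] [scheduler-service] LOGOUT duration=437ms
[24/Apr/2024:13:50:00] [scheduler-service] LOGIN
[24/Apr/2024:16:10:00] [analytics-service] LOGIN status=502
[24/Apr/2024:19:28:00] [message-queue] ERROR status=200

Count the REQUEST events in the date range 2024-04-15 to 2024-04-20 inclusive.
4

To filter by date range:

1. Date range: 2024-04-15 through 2024-04-20, both dates inclusive
2. Filter for REQUEST events whose date falls in this range
3. Count matching events: 4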